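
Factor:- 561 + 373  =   - 2^2*47^1=- 188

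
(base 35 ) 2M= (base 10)92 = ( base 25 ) 3h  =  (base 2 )1011100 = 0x5C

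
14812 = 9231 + 5581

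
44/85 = 44/85= 0.52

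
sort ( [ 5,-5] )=[-5, 5 ]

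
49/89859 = 7/12837 =0.00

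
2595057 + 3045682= 5640739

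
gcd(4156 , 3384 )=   4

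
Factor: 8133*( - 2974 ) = -24187542  =  - 2^1*3^1 *1487^1*2711^1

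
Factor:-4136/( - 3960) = 47/45=3^( - 2 )*5^ ( - 1)*47^1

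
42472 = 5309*8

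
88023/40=2200+23/40 =2200.57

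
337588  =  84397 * 4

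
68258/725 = 68258/725 = 94.15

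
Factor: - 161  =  -7^1* 23^1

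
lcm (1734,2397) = 81498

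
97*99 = 9603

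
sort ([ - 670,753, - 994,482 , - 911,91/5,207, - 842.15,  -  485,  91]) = [ - 994, - 911, - 842.15 , - 670, - 485,91/5 , 91 , 207, 482,  753 ]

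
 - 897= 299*( - 3 ) 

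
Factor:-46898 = - 2^1*131^1*179^1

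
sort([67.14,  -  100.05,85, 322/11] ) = [-100.05, 322/11, 67.14, 85 ]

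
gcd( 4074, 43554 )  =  42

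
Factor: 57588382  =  2^1*101^1 * 285091^1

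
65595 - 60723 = 4872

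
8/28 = 2/7 = 0.29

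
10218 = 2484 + 7734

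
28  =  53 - 25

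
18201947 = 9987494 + 8214453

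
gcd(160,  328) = 8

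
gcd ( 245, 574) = 7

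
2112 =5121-3009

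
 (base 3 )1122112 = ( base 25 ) 1N2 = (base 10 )1202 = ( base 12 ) 842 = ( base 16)4b2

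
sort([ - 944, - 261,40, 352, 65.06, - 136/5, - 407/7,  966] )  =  [-944 ,- 261, - 407/7, - 136/5, 40, 65.06,352,966] 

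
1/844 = 1/844  =  0.00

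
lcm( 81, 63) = 567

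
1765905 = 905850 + 860055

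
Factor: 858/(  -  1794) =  - 11/23=-  11^1*23^( - 1)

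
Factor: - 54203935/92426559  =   - 3^( - 1)*5^1 * 83^( - 1)*419^1*25873^1*371191^( - 1)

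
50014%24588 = 838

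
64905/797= 81+348/797 = 81.44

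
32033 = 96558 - 64525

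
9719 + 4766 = 14485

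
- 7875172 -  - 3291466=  - 4583706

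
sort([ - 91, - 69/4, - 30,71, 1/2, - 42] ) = [ - 91, - 42,-30,-69/4,1/2, 71]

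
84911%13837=1889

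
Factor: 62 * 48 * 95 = 282720= 2^5*3^1*5^1*19^1*31^1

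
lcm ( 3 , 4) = 12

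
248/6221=248/6221 = 0.04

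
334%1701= 334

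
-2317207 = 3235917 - 5553124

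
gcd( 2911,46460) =1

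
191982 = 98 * 1959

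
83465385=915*91219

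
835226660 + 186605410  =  1021832070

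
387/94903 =387/94903 = 0.00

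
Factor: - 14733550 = -2^1*5^2*13^1*19^1*1193^1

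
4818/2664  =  1  +  359/444=1.81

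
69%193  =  69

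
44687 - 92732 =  - 48045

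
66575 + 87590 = 154165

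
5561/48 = 5561/48 = 115.85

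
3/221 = 3/221 = 0.01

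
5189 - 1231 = 3958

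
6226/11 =566 = 566.00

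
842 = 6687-5845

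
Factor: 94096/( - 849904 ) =  -  11^( - 2)*439^( - 1 )*5881^1=   - 5881/53119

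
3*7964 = 23892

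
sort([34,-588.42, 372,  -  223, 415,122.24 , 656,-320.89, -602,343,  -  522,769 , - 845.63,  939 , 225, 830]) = [ - 845.63, - 602, - 588.42, - 522, - 320.89,-223,34,122.24, 225,343,372 , 415,656,769, 830,  939]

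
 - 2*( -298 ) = 596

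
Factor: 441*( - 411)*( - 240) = 43500240 = 2^4*3^4*5^1*7^2*137^1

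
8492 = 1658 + 6834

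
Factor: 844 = 2^2*211^1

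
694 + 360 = 1054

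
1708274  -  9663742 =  - 7955468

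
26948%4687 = 3513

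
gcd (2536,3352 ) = 8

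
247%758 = 247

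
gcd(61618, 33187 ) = 1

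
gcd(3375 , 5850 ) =225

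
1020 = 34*30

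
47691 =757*63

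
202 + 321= 523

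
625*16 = 10000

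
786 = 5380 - 4594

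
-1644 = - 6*274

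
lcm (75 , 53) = 3975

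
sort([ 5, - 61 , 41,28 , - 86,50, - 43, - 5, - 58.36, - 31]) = [ -86 , - 61 , - 58.36,  -  43, - 31 , - 5,5, 28,41,50 ] 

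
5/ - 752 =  - 1 + 747/752 =- 0.01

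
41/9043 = 41/9043 =0.00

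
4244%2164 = 2080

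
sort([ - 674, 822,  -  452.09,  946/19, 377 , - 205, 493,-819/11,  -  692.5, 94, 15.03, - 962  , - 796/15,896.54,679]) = [ - 962, - 692.5, - 674, - 452.09,-205, - 819/11, - 796/15, 15.03, 946/19 , 94, 377, 493, 679 , 822 , 896.54]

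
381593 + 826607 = 1208200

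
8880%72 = 24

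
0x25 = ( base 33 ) 14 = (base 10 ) 37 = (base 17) 23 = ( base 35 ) 12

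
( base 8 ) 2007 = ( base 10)1031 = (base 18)335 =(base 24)1in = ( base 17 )39b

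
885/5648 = 885/5648 = 0.16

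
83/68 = 83/68 = 1.22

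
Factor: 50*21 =2^1*3^1*5^2*7^1 = 1050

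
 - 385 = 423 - 808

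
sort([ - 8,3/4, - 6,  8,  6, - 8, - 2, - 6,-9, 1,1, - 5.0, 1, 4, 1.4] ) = [-9,-8, - 8, - 6, - 6,-5.0,- 2, 3/4 , 1, 1,  1,1.4, 4, 6, 8]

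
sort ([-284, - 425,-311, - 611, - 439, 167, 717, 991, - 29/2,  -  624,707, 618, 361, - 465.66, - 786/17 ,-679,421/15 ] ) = [ - 679, -624, - 611,-465.66, - 439,  -  425,-311,- 284, - 786/17,- 29/2, 421/15,167,  361, 618 , 707,717,991 ]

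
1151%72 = 71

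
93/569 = 93/569  =  0.16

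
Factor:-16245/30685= - 9/17 = - 3^2*17^(- 1)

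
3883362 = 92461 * 42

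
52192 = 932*56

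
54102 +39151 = 93253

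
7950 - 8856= - 906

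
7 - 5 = 2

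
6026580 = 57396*105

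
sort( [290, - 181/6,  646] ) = [ - 181/6 , 290,646 ] 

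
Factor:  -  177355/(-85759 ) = 5^1*79^1 * 191^( - 1 ) = 395/191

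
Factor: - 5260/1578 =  - 10/3 = - 2^1*3^( - 1)*5^1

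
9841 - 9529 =312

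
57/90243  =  19/30081 = 0.00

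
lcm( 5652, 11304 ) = 11304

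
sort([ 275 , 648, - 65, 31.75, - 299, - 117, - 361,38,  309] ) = [ -361  ,- 299, - 117, - 65,31.75, 38, 275, 309,648] 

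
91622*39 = 3573258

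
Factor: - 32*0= 0 = 0^1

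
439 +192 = 631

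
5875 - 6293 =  - 418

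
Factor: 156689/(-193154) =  - 2^(-1 )*19^( - 1)*23^( - 1 )*709^1= -709/874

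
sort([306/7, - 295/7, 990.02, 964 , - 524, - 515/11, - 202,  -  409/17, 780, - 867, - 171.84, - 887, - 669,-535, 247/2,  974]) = [ -887, - 867, - 669, - 535,- 524,-202 , - 171.84,-515/11 ,-295/7, - 409/17,  306/7, 247/2, 780, 964, 974, 990.02]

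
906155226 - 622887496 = 283267730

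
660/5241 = 220/1747 = 0.13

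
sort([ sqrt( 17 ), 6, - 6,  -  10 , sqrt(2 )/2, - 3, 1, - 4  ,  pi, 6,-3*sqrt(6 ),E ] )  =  [ - 10 , - 3*sqrt(6) , - 6,-4,-3, sqrt(2)/2,1, E, pi, sqrt(17 ), 6,6 ]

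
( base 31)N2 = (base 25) 13f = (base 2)1011001011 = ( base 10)715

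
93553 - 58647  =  34906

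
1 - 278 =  - 277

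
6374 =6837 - 463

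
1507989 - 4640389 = -3132400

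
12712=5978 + 6734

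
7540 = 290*26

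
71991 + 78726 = 150717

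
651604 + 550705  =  1202309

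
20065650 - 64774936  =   - 44709286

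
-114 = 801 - 915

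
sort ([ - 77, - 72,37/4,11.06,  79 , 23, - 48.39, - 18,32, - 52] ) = [- 77,-72, - 52,-48.39, - 18, 37/4, 11.06,23, 32,  79] 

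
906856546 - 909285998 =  - 2429452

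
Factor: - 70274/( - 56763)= 2^1*3^( - 2 )*7^( - 1)*17^( - 1 )*41^1*53^(  -  1 )  *857^1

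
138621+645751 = 784372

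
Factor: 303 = 3^1*101^1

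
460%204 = 52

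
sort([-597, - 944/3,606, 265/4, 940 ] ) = [  -  597, - 944/3,265/4, 606,940 ] 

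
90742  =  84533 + 6209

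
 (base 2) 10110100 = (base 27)6I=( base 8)264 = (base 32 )5k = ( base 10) 180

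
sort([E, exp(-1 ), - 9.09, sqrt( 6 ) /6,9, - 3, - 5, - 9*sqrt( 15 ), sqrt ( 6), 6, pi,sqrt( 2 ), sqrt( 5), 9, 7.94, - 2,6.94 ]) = [ - 9*sqrt( 15), - 9.09, - 5, - 3, - 2,  exp( - 1 ), sqrt ( 6)/6,sqrt( 2), sqrt(5), sqrt(6), E, pi, 6 , 6.94, 7.94, 9, 9] 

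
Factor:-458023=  - 37^1*12379^1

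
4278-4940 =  - 662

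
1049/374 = 1049/374= 2.80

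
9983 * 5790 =57801570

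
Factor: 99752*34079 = 3399448408 = 2^3*37^1*53^1*337^1*643^1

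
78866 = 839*94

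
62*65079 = 4034898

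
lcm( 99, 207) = 2277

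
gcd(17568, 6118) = 2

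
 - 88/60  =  -2  +  8/15 =- 1.47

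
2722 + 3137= 5859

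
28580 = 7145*4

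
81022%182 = 32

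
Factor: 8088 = 2^3*3^1*337^1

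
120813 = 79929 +40884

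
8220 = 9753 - 1533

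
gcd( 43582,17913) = 7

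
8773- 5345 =3428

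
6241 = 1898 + 4343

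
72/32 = 9/4 = 2.25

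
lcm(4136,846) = 37224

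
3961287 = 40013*99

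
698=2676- 1978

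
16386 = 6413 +9973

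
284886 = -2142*( - 133)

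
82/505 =82/505= 0.16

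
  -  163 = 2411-2574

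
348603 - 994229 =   -  645626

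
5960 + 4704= 10664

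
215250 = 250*861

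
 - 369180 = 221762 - 590942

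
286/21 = 13 + 13/21 = 13.62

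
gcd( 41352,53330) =2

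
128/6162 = 64/3081 = 0.02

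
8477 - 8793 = -316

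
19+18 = 37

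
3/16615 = 3/16615= 0.00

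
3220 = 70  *46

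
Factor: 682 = 2^1*11^1*31^1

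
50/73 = 50/73 = 0.68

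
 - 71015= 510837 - 581852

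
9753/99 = 98  +  17/33 = 98.52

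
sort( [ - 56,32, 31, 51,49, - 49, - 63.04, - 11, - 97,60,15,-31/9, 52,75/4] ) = [-97, - 63.04 , - 56, - 49,-11, - 31/9,  15, 75/4,  31,32,49,  51,  52, 60]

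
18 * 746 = 13428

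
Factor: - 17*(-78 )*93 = 2^1 * 3^2*13^1*17^1*31^1 = 123318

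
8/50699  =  8/50699 = 0.00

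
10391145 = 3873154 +6517991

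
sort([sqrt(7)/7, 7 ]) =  [sqrt(7)/7, 7] 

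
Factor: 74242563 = 3^1*47^1*526543^1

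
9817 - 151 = 9666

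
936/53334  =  52/2963= 0.02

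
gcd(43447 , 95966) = 1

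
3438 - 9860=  - 6422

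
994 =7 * 142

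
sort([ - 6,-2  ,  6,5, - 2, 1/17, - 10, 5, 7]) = [-10, - 6, - 2, - 2 , 1/17,5, 5,  6, 7]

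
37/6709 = 37/6709 =0.01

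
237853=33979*7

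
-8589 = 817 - 9406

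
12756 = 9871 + 2885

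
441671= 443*997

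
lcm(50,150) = 150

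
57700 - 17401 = 40299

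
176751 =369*479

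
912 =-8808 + 9720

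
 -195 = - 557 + 362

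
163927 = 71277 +92650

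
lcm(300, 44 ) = 3300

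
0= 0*44251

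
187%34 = 17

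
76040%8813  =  5536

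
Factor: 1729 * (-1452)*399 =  - 1001692692 = - 2^2 * 3^2 * 7^2*11^2* 13^1*19^2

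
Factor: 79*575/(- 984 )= - 2^( - 3)*3^( - 1)*5^2*23^1*41^( - 1) * 79^1 = - 45425/984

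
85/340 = 1/4 =0.25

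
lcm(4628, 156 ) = 13884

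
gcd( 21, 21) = 21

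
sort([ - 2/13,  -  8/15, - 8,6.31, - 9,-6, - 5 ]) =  [ -9,-8, - 6, - 5, - 8/15, - 2/13,6.31 ] 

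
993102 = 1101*902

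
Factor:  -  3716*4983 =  - 18516828 =- 2^2 *3^1*11^1*151^1*929^1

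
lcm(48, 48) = 48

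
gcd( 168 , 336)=168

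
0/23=0 = 0.00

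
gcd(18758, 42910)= 2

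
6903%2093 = 624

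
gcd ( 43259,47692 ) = 1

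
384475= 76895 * 5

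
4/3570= 2/1785 = 0.00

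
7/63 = 1/9 = 0.11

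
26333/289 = 91 + 2/17 = 91.12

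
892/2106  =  446/1053 = 0.42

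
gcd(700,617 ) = 1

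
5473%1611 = 640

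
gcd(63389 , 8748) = 1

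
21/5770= 21/5770  =  0.00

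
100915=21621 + 79294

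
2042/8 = 1021/4=255.25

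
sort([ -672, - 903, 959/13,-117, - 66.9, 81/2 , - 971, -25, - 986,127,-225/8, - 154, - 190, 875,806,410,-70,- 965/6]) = [-986 ,  -  971, -903,-672, - 190,-965/6, - 154,-117,  -  70,-66.9,-225/8,-25, 81/2, 959/13, 127, 410, 806,875]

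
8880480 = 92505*96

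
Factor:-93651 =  - 3^1*19^1*31^1 * 53^1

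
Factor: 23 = 23^1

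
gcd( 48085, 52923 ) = 59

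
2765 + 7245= 10010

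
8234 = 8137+97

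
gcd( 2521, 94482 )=1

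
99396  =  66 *1506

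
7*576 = 4032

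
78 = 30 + 48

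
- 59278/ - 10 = 5927 + 4/5 =5927.80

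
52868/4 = 13217 = 13217.00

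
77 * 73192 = 5635784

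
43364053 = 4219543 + 39144510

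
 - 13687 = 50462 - 64149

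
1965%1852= 113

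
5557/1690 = 3 + 487/1690 = 3.29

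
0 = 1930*0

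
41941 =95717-53776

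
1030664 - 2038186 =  - 1007522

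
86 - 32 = 54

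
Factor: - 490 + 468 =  - 2^1*11^1 =- 22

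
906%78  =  48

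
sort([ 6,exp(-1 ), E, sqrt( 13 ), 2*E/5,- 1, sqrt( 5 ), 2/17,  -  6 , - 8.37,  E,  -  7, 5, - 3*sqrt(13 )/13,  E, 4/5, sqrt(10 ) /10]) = [-8.37, -7,-6,- 1  , - 3 *sqrt( 13 ) /13, 2/17, sqrt(10)/10,exp( - 1), 4/5, 2*E/5,sqrt( 5 ), E,  E,E , sqrt(13),5, 6]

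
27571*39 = 1075269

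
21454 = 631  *34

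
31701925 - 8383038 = 23318887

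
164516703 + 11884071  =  176400774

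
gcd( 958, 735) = 1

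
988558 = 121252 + 867306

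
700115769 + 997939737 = 1698055506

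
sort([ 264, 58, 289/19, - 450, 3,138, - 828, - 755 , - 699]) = [ - 828,- 755, - 699, - 450, 3, 289/19 , 58 , 138, 264] 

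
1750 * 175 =306250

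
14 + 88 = 102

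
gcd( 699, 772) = 1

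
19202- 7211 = 11991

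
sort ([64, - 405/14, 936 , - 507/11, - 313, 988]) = [ - 313, - 507/11, - 405/14, 64,  936,988 ]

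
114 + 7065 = 7179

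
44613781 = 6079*7339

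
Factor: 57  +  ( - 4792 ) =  - 5^1*947^1 = - 4735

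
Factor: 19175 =5^2 * 13^1*59^1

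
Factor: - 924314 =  - 2^1*419^1*1103^1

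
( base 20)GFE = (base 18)12D0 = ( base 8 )15072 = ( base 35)5gt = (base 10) 6714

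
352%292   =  60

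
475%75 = 25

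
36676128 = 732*50104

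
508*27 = 13716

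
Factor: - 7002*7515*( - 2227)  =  2^1*3^4*5^1 * 17^1*131^1* 167^1 * 389^1=117184806810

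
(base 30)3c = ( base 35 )2W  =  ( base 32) 36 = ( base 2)1100110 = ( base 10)102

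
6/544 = 3/272= 0.01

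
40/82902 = 20/41451= 0.00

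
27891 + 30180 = 58071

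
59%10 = 9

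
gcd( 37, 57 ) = 1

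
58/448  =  29/224 = 0.13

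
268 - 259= 9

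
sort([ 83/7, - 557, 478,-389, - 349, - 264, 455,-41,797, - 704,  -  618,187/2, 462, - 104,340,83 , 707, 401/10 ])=[ - 704, -618, - 557, - 389, - 349,-264 , - 104,-41,  83/7,  401/10, 83,187/2,340, 455, 462,478, 707, 797]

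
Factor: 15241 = 15241^1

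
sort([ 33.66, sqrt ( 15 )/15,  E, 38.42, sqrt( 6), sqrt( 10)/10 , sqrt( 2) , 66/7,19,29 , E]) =[ sqrt( 15)/15, sqrt( 10)/10,sqrt( 2),sqrt(6), E,E,66/7,19, 29 , 33.66,38.42 ] 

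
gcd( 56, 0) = 56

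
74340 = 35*2124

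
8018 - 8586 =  - 568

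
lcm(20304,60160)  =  1624320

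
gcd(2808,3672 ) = 216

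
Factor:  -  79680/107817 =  - 320/433 = - 2^6*5^1*433^( - 1)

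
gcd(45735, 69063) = 3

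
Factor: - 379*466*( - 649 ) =2^1*11^1 *59^1*233^1*379^1= 114622486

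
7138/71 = 100 + 38/71 =100.54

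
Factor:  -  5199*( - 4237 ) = 22028163 =3^1*19^1* 223^1*1733^1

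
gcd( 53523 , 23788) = 5947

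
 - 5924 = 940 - 6864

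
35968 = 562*64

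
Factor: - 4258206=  - 2^1*3^2*181^1*1307^1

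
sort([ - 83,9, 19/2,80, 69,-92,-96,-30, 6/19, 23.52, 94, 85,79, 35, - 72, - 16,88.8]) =[ - 96, - 92, - 83, - 72,-30, - 16,6/19, 9,  19/2, 23.52,  35,69,  79, 80,85,  88.8, 94 ] 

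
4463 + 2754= 7217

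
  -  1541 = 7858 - 9399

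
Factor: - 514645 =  - 5^1*102929^1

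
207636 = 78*2662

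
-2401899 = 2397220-4799119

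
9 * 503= 4527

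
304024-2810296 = -2506272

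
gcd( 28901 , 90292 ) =1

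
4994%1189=238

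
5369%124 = 37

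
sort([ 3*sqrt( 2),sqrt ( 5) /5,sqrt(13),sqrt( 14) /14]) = [ sqrt( 14) /14, sqrt(5) /5, sqrt(13),3*sqrt ( 2) ]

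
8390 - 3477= 4913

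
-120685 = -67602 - 53083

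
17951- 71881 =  - 53930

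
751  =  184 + 567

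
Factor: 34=2^1*17^1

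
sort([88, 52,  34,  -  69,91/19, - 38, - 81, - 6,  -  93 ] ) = [ - 93,  -  81, - 69, - 38, - 6, 91/19 , 34,52,88 ] 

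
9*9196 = 82764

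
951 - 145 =806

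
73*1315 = 95995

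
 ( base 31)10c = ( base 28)16L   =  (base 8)1715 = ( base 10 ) 973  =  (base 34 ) SL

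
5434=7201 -1767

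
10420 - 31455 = -21035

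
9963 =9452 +511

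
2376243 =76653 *31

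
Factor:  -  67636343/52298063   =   - 52298063^( - 1)*67636343^1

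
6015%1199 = 20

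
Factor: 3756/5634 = 2^1 *3^(  -  1)=2/3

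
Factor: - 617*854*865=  - 2^1*5^1*7^1*61^1*173^1*617^1 = -  455784070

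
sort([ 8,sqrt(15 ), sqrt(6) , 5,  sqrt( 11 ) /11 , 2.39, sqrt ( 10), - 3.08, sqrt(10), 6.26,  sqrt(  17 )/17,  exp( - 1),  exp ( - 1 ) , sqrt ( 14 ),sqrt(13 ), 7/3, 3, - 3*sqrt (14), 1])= [ - 3 * sqrt( 14 ),-3.08, sqrt (17 )/17,sqrt(11) /11,exp( - 1 ),exp ( -1 ),1,7/3,2.39 , sqrt(6 ),3,sqrt(10),sqrt(10 ) , sqrt(13),  sqrt(14 ),  sqrt(15 ),5,  6.26,  8 ]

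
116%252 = 116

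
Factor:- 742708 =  - 2^2*185677^1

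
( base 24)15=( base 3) 1002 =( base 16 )1d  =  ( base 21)18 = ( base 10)29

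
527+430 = 957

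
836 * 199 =166364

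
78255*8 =626040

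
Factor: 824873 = 7^1*117839^1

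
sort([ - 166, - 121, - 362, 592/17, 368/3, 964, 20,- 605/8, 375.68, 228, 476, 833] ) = [ - 362,  -  166, - 121, - 605/8,20, 592/17,  368/3,228 , 375.68, 476, 833,964]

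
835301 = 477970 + 357331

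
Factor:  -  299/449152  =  -2^(  -  7 )*11^( - 2 )*13^1 * 23^1*29^( - 1 )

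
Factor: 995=5^1*199^1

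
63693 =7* 9099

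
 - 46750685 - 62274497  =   - 109025182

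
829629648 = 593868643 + 235761005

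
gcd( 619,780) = 1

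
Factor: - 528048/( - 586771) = 2^4*3^2*19^1*137^( - 1 ) * 193^1 * 4283^( - 1)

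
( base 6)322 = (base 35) 3h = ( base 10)122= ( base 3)11112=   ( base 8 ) 172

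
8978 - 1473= 7505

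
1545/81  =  19 + 2/27 = 19.07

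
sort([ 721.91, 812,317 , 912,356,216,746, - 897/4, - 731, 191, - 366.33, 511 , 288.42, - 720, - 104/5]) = [ - 731,-720, - 366.33,-897/4, - 104/5,191,216,288.42, 317 , 356,511,  721.91, 746,  812,912]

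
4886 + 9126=14012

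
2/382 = 1/191 = 0.01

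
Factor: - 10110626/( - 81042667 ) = 2^1*353^1*14321^1*81042667^( - 1) 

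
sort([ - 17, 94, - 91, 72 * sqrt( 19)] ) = [-91,-17,94, 72*sqrt( 19) ]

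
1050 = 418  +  632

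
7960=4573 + 3387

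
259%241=18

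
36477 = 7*5211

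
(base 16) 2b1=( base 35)JO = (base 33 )kt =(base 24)14H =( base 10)689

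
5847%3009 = 2838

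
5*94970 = 474850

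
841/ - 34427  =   - 841/34427  =  - 0.02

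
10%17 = 10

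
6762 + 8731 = 15493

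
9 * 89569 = 806121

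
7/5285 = 1/755  =  0.00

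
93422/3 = 93422/3 = 31140.67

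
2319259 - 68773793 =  - 66454534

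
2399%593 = 27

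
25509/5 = 5101 + 4/5 = 5101.80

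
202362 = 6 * 33727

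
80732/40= 20183/10 = 2018.30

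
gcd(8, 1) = 1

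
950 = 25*38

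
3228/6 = 538  =  538.00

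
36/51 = 12/17 = 0.71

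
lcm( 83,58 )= 4814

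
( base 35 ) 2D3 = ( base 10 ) 2908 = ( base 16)B5C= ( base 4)231130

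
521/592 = 521/592 = 0.88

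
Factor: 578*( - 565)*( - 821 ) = 2^1  *5^1*17^2*113^1*821^1=268113970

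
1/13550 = 1/13550 = 0.00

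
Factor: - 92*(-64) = 2^8*23^1 = 5888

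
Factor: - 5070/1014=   -  5= - 5^1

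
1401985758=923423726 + 478562032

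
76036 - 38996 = 37040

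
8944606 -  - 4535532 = 13480138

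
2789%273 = 59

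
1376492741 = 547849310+828643431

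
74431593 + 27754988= 102186581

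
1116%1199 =1116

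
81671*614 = 50145994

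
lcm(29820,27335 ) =328020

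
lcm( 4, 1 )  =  4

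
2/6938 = 1/3469= 0.00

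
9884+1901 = 11785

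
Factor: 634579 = 11^1 * 57689^1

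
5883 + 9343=15226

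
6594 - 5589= 1005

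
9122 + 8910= 18032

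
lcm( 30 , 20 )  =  60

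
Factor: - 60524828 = -2^2*7^1*13^1*17^1*9781^1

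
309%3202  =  309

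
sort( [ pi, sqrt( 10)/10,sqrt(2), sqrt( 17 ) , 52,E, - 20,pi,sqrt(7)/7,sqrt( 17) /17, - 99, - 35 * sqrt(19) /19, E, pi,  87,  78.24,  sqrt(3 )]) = [ - 99, - 20,  -  35*sqrt(19 )/19,sqrt( 17)/17,  sqrt(10 )/10 , sqrt(7 ) /7 , sqrt( 2), sqrt( 3) , E, E,pi, pi,pi , sqrt(17), 52,78.24, 87]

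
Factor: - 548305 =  - 5^1*109661^1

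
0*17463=0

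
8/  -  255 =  - 8/255 = - 0.03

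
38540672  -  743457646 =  - 704916974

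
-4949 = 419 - 5368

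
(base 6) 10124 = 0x544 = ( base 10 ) 1348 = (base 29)1HE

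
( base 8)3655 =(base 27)2IL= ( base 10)1965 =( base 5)30330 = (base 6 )13033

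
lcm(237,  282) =22278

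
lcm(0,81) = 0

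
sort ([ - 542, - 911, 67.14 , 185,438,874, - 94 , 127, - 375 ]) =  [ - 911, - 542 , - 375, - 94, 67.14,127,  185, 438, 874]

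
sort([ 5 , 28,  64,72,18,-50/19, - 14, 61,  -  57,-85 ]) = [ - 85, - 57,-14 ,-50/19,5, 18, 28 , 61,64,72] 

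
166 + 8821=8987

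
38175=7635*5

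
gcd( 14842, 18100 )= 362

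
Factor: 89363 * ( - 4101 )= - 3^1*1367^1*89363^1=- 366477663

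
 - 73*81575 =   -  5954975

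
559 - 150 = 409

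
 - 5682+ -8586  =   -14268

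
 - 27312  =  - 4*6828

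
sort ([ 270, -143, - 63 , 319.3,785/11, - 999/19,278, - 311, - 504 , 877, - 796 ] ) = [ - 796, - 504, - 311, - 143, - 63, - 999/19,785/11, 270,278,319.3, 877]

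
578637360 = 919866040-341228680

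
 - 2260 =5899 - 8159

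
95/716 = 95/716 = 0.13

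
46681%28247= 18434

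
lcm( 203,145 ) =1015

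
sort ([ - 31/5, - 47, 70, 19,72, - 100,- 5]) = [-100, - 47, - 31/5, - 5,19 , 70,72 ]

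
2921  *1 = 2921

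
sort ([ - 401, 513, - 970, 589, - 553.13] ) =[ - 970,-553.13,-401, 513,589]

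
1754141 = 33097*53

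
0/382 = 0= 0.00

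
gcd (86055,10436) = 1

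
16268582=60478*269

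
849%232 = 153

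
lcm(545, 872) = 4360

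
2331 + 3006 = 5337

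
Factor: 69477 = 3^1*23159^1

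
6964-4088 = 2876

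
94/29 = 94/29 = 3.24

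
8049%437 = 183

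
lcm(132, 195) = 8580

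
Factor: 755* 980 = 2^2*5^2 * 7^2*151^1   =  739900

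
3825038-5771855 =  - 1946817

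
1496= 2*748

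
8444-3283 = 5161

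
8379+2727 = 11106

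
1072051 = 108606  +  963445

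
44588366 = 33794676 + 10793690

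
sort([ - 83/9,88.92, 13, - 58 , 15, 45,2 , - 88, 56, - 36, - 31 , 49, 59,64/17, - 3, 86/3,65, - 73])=[ - 88 , - 73,-58,-36, - 31, - 83/9, - 3,2, 64/17,  13,15,86/3, 45, 49,  56,59,65,88.92] 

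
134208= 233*576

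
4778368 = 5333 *896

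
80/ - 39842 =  - 1+19881/19921 = - 0.00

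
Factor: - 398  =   - 2^1*199^1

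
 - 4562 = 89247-93809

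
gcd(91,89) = 1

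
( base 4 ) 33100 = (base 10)976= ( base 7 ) 2563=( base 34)so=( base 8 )1720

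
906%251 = 153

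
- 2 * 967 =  - 1934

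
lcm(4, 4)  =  4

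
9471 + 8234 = 17705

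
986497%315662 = 39511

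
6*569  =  3414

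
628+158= 786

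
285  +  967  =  1252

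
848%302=244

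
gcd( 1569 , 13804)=1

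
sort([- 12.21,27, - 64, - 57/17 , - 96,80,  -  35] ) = [ - 96, - 64, - 35,-12.21, - 57/17, 27, 80]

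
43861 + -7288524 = - 7244663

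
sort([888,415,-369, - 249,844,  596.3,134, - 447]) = [  -  447, - 369, - 249, 134,415,596.3 , 844, 888]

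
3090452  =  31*99692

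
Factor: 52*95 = 2^2*5^1*13^1*19^1  =  4940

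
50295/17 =50295/17 = 2958.53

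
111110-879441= - 768331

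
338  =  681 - 343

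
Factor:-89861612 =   -  2^2* 22465403^1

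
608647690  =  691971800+-83324110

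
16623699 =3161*5259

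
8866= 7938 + 928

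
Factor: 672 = 2^5*3^1*7^1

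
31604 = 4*7901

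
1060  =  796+264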